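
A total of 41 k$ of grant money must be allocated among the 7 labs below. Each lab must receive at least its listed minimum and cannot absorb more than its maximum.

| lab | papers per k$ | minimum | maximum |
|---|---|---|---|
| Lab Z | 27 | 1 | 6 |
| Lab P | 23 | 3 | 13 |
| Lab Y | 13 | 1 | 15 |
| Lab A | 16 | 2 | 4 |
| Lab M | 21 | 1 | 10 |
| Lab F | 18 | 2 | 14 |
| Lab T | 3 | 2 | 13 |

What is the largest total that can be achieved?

Meeting every minimum uses 1+3+1+2+1+2+2 = 12 k$, leaving 29.
Order the labs by papers per k$: Lab Z 27 > Lab P 23 > Lab M 21 > Lab F 18 > Lab A 16 > Lab Y 13 > Lab T 3.
Give Lab Z 5 more to hit its cap of 6 — 24 left.
Lab P: +10 to 13 (cap) — 14 left.
Lab M: +9 to 10 (cap) — 5 left.
Only 5 left; Lab F takes them to reach 7.
Total = 27×6 + 23×13 + 13×1 + 16×2 + 21×10 + 18×7 + 3×2 = 848.

848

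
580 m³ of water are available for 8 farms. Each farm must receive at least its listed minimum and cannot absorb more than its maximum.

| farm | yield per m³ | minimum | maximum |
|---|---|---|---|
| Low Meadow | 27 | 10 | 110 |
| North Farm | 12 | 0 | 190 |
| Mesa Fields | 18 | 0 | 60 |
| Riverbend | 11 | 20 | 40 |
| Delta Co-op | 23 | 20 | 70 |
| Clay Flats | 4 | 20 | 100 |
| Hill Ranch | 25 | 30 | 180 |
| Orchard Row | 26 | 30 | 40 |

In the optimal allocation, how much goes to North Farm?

Meeting every minimum uses 10+0+0+20+20+20+30+30 = 130 m³, leaving 450.
Order the farms by yield per m³: Low Meadow 27 > Orchard Row 26 > Hill Ranch 25 > Delta Co-op 23 > Mesa Fields 18 > North Farm 12 > Riverbend 11 > Clay Flats 4.
Give Low Meadow 100 more to hit its cap of 110 — 350 left.
Orchard Row: +10 to 40 (cap) — 340 left.
Hill Ranch: +150 to 180 (cap) — 190 left.
Delta Co-op takes 50 more to reach its cap of 70 — 140 left.
Mesa Fields takes 60 more to reach its cap of 60 — 80 left.
North Farm has room for 190 more but only 80 remain, so it gets 80.

80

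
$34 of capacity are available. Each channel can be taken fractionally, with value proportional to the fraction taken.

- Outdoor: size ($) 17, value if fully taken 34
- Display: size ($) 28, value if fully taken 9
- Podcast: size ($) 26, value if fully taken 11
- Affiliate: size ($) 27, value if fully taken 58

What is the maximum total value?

Sort by value density: Affiliate 58/27≈2.15, Outdoor 34/17≈2, Podcast 11/26≈0.423, Display 9/28≈0.321.
All 27 $ of Affiliate fit (value 58) ; 7 remain.
Only 7 $ remain; take 7/17 of Outdoor for value 34×7/17 = 14.
Total value = 72.

72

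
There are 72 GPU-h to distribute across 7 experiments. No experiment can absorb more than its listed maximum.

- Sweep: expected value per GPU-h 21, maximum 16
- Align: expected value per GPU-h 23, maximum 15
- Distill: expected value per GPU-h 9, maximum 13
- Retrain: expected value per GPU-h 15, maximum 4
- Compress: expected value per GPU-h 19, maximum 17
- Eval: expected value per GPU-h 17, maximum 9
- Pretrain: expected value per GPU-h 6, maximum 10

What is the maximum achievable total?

Rank by expected value per GPU-h: Align 23 > Sweep 21 > Compress 19 > Eval 17 > Retrain 15 > Distill 9 > Pretrain 6.
Align takes 15 to reach its cap of 15 → 57 left.
Give Sweep 16 to hit its cap of 16 → 41 left.
Compress: +17 to 17 (cap) → 24 left.
Eval takes 9 to reach its cap of 9 → 15 left.
Retrain takes 4 to reach its cap of 4 → 11 left.
Distill: +11 (room for 13) → 11. Pool exhausted.
Total = 21×16 + 23×15 + 9×11 + 15×4 + 19×17 + 17×9 = 1316.

1316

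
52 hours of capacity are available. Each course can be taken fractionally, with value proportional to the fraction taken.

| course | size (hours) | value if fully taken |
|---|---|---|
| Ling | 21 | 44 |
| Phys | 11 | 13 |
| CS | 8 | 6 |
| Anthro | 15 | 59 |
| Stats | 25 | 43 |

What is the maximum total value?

Sort by value density: Anthro 59/15≈3.93, Ling 44/21≈2.1, Stats 43/25≈1.72, Phys 13/11≈1.18, CS 6/8≈0.75.
All 15 hours of Anthro fit (value 59) → 37 remain.
Ling: take in full, 21 hours for value 44 → 16 left.
16 hours left: a 16/25 share of Stats gives 43×16/25 = 27.52.
Total value = 130.52.

130.52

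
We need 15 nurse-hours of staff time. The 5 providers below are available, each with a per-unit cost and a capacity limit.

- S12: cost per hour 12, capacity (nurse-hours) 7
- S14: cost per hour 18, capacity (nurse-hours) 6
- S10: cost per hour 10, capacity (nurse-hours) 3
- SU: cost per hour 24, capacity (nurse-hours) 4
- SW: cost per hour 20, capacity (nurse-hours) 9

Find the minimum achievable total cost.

Cheapest first:
Take 3 from S10 at 10 ; need 12 more.
S12 (12): use full 7 ; 5 nurse-hours to go.
S14 (18): take the remaining 5 ; done.
SW, SU: unused.
Cost = 3×10 + 7×12 + 5×18 = 204.

204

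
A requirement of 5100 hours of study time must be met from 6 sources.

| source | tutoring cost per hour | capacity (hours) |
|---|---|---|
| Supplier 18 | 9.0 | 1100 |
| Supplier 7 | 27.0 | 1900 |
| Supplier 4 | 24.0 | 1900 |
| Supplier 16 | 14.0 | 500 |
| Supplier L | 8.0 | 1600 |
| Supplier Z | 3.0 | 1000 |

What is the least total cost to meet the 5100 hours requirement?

Fill from the cheapest source first.
Supplier Z at 3.0: take all 1000 hours → 4100 still needed.
Take 1600 from Supplier L at 8.0 → need 2500 more.
Supplier 18 (9.0): use full 1100 → 1400 hours to go.
Supplier 16 at 14.0: take all 500 hours → 900 still needed.
Supplier 4 at 24.0: take 900 of its 1900 → requirement met.
Supplier 7: unused.
Cost = 1000×3.0 + 1600×8.0 + 1100×9.0 + 500×14.0 + 900×24.0 = 54300.

54300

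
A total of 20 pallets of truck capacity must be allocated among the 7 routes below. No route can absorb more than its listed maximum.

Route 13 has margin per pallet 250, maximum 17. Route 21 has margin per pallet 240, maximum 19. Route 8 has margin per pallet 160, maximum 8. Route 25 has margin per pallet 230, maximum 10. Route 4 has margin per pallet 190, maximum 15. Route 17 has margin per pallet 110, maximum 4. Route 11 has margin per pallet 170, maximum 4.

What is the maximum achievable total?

4970

Order the routes by margin per pallet: Route 13 250 > Route 21 240 > Route 25 230 > Route 4 190 > Route 11 170 > Route 8 160 > Route 17 110.
Give Route 13 17 to hit its cap of 17 → 3 left.
Only 3 left; Route 21 takes them to reach 3.
Total = 250×17 + 240×3 = 4970.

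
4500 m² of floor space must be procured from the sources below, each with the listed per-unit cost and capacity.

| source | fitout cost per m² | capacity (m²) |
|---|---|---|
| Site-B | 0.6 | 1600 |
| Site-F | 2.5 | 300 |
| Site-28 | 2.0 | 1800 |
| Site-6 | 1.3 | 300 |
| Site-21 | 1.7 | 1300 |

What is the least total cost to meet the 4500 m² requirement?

6160

Use sources in increasing cost order.
Site-B (0.6): use full 1600 → 2900 m² to go.
Site-6 at 1.3: take all 300 m² → 2600 still needed.
Take 1300 from Site-21 at 1.7 → need 1300 more.
Site-28 at 2.0: take 1300 of its 1800 → requirement met.
Site-F: unused.
Cost = 1600×0.6 + 300×1.3 + 1300×1.7 + 1300×2.0 = 6160.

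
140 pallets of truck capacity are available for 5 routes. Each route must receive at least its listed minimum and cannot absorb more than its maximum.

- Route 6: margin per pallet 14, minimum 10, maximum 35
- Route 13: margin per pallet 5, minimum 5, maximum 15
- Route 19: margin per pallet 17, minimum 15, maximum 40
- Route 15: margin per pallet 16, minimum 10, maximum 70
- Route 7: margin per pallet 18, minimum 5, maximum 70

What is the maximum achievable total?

Meeting every minimum uses 10+5+15+10+5 = 45 pallets, leaving 95.
Highest margin per pallet first: Route 7 18 > Route 19 17 > Route 15 16 > Route 6 14 > Route 13 5.
Route 7: +65 to 70 (cap) → 30 left.
Route 19 takes 25 more to reach its cap of 40 → 5 left.
Route 15 has room for 60 more but only 5 remain, so it gets 15.
Total = 14×10 + 5×5 + 17×40 + 16×15 + 18×70 = 2345.

2345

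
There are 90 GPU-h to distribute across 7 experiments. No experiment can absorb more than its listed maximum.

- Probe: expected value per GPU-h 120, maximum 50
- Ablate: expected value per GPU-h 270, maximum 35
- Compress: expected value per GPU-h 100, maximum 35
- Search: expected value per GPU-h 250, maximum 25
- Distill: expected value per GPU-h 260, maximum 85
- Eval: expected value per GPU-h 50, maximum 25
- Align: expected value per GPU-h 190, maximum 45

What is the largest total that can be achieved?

23750

Order the experiments by expected value per GPU-h: Ablate 270 > Distill 260 > Search 250 > Align 190 > Probe 120 > Compress 100 > Eval 50.
Ablate: +35 to 35 (cap) ; 55 left.
Distill: +55 (room for 85) → 55. Pool exhausted.
Total = 270×35 + 260×55 = 23750.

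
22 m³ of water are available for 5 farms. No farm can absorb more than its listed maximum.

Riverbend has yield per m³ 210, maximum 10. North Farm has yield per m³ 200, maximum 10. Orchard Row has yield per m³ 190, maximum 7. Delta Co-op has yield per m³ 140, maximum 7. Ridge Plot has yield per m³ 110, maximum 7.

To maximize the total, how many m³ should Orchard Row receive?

2

Rank by yield per m³: Riverbend 210 > North Farm 200 > Orchard Row 190 > Delta Co-op 140 > Ridge Plot 110.
Riverbend: +10 to 10 (cap) — 12 left.
North Farm: +10 to 10 (cap) — 2 left.
Orchard Row has room for 7 but only 2 remain, so it gets 2.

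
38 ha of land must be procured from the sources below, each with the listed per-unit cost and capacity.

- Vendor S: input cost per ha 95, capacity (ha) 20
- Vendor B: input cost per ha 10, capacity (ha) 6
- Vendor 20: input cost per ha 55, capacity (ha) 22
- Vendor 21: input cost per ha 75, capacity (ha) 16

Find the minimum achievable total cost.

2020

Fill from the cheapest source first.
Vendor B (10): use full 6 → 32 ha to go.
Vendor 20 (55): use full 22 → 10 ha to go.
Vendor 21 (75): take the remaining 10 → done.
Vendor S: unused.
Cost = 6×10 + 22×55 + 10×75 = 2020.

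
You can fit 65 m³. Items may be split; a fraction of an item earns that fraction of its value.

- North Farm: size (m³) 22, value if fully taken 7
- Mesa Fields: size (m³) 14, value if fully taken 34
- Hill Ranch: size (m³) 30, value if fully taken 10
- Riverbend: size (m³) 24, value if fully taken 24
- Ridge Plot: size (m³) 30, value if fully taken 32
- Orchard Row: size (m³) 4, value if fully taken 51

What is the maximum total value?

134

Sort by value density: Orchard Row 51/4≈12.8, Mesa Fields 34/14≈2.43, Ridge Plot 32/30≈1.07, Riverbend 24/24≈1, Hill Ranch 10/30≈0.333, North Farm 7/22≈0.318.
Take all of Orchard Row (4 m³, value 51) — 61 m³ left.
All 14 m³ of Mesa Fields fit (value 34) — 47 remain.
Ridge Plot: take in full, 30 m³ for value 32 — 17 left.
17 m³ left: a 17/24 share of Riverbend gives 24×17/24 = 17.
Total value = 134.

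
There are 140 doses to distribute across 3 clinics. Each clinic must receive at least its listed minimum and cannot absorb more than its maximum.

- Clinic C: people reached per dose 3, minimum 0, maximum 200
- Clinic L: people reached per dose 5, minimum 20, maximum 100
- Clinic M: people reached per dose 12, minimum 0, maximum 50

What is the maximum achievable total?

1050

Meeting every minimum uses 0+20+0 = 20 doses, leaving 120.
Order the clinics by people reached per dose: Clinic M 12 > Clinic L 5 > Clinic C 3.
Give Clinic M 50 more to hit its cap of 50 → 70 left.
Only 70 left; Clinic L takes them to reach 90.
Total = 5×90 + 12×50 = 1050.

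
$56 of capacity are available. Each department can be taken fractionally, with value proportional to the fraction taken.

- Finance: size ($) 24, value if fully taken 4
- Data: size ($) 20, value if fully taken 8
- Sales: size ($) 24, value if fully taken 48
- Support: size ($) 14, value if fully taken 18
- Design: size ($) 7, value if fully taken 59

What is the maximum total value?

129.4

Best value per unit of size first: Design 59/7≈8.43, Sales 48/24≈2, Support 18/14≈1.29, Data 8/20≈0.4, Finance 4/24≈0.167.
Design: take in full, 7 $ for value 59 — 49 left.
Take all of Sales (24 $, value 48) — 25 $ left.
Support: take in full, 14 $ for value 18 — 11 left.
11 $ left: a 11/20 share of Data gives 8×11/20 = 4.4.
Total value = 129.4.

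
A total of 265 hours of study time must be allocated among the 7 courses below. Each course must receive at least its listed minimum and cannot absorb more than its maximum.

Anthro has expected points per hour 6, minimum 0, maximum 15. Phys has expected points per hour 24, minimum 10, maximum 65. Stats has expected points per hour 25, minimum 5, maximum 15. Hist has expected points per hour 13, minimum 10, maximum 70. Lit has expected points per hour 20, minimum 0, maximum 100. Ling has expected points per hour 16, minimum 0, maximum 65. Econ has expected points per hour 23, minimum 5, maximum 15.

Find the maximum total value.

5370

Meeting every minimum uses 0+10+5+10+0+0+5 = 30 hours, leaving 235.
Rank by expected points per hour: Stats 25 > Phys 24 > Econ 23 > Lit 20 > Ling 16 > Hist 13 > Anthro 6.
Give Stats 10 more to hit its cap of 15 ; 225 left.
Phys: +55 to 65 (cap) ; 170 left.
Econ takes 10 more to reach its cap of 15 ; 160 left.
Give Lit 100 more to hit its cap of 100 ; 60 left.
Only 60 left; Ling takes them to reach 60.
Total = 24×65 + 25×15 + 13×10 + 20×100 + 16×60 + 23×15 = 5370.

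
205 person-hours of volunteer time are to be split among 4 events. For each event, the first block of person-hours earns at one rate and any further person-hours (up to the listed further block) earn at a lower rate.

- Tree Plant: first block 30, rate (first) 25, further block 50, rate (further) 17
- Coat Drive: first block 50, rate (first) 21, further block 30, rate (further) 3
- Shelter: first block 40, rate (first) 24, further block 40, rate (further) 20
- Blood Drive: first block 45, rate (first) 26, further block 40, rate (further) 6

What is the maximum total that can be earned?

Rank every tier by rate: Blood Drive/tier1 26 > Tree Plant/tier1 25 > Shelter/tier1 24 > Coat Drive/tier1 21 > Shelter/tier2 20 > Tree Plant/tier2 17 > Blood Drive/tier2 6 > Coat Drive/tier2 3.
Blood Drive/tier1 (26): +45 → 160 left.
Tree Plant tier1 at 25: fill all 30 → 130 left.
Fill Shelter tier1 block (40 at 24) → 90 left.
Coat Drive/tier1 (21): +50 → 40 left.
Shelter/tier2 (20): +40 → 0 left.
Total = 26×45 + 25×30 + 24×40 + 21×50 + 20×40 = 4730.

4730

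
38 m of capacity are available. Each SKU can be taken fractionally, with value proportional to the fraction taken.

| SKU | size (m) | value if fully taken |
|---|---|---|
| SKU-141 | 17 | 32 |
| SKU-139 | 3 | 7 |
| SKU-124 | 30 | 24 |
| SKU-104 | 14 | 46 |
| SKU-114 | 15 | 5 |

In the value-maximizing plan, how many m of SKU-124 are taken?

4

Best value per unit of size first: SKU-104 46/14≈3.29, SKU-139 7/3≈2.33, SKU-141 32/17≈1.88, SKU-124 24/30≈0.8, SKU-114 5/15≈0.333.
All 14 m of SKU-104 fit (value 46) ; 24 remain.
SKU-139: take in full, 3 m for value 7 ; 21 left.
All 17 m of SKU-141 fit (value 32) ; 4 remain.
Only 4 m remain; take 4/30 of SKU-124 for value 24×4/30 = 3.2.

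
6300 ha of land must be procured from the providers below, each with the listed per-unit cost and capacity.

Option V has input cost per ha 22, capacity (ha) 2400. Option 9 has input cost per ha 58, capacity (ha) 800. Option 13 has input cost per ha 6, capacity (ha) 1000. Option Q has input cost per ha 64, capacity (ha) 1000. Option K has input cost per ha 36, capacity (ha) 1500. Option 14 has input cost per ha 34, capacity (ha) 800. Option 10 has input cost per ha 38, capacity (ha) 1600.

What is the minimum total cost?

Cheapest first:
Take 1000 from Option 13 at 6 — need 5300 more.
Option V (22): use full 2400 — 2900 ha to go.
Option 14 at 34: take all 800 ha — 2100 still needed.
Option K (36): use full 1500 — 600 ha to go.
Option 10 (38): take the remaining 600 — done.
Option 9, Option Q: unused.
Cost = 1000×6 + 2400×22 + 800×34 + 1500×36 + 600×38 = 162800.

162800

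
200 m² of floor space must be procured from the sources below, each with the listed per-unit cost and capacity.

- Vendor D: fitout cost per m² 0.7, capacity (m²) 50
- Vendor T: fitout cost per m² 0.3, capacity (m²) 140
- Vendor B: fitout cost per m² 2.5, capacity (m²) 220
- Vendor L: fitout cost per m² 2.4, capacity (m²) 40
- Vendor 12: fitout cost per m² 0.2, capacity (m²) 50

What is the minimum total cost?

59

Cheapest first:
Take 50 from Vendor 12 at 0.2 ; need 150 more.
Vendor T (0.3): use full 140 ; 10 m² to go.
Vendor D at 0.7: take 10 of its 50 ; requirement met.
Vendor L, Vendor B: unused.
Cost = 50×0.2 + 140×0.3 + 10×0.7 = 59.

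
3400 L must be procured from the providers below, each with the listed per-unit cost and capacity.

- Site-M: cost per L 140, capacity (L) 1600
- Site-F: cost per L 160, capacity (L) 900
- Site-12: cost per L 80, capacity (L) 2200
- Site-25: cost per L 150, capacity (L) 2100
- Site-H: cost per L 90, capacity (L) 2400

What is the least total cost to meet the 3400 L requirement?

284000

Cheapest first:
Site-12 (80): use full 2200 ; 1200 L to go.
Site-H at 90: take 1200 of its 2400 ; requirement met.
Site-M, Site-25, Site-F: unused.
Cost = 2200×80 + 1200×90 = 284000.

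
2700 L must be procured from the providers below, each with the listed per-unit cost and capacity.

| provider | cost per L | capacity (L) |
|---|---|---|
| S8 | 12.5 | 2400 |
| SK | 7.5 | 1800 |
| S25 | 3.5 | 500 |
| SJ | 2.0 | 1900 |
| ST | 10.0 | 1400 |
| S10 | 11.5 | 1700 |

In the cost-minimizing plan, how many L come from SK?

Use providers in increasing cost order.
Take 1900 from SJ at 2.0 → need 800 more.
S25 (3.5): use full 500 → 300 L to go.
Take 300 from SK at 7.5 to finish.
ST, S10, S8: unused.

300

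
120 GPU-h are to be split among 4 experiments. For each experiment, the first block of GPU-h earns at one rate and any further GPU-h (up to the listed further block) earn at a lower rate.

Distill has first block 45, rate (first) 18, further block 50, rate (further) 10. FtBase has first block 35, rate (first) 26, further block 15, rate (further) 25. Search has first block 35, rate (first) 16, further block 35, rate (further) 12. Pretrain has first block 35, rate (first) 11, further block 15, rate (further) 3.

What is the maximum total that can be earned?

2495

Order all 8 blocks by rate: FtBase/tier1 26 > FtBase/tier2 25 > Distill/tier1 18 > Search/tier1 16 > Search/tier2 12 > Pretrain/tier1 11 > Distill/tier2 10 > Pretrain/tier2 3.
FtBase tier1 at 26: fill all 35 — 85 left.
FtBase/tier2 (25): +15 — 70 left.
Distill/tier1 (18): +45 — 25 left.
Search tier1 at 16: only 25 left, fill 25.
Total = 26×35 + 25×15 + 18×45 + 16×25 = 2495.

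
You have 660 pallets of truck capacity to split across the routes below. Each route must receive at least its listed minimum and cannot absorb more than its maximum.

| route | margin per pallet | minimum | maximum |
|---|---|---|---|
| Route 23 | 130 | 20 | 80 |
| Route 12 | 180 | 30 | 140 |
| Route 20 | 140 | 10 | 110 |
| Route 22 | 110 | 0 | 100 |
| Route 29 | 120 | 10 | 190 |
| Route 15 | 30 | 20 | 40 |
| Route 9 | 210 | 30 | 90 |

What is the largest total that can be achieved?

Meeting every minimum uses 20+30+10+0+10+20+30 = 120 pallets, leaving 540.
Order the routes by margin per pallet: Route 9 210 > Route 12 180 > Route 20 140 > Route 23 130 > Route 29 120 > Route 22 110 > Route 15 30.
Route 9 takes 60 more to reach its cap of 90 ; 480 left.
Route 12: +110 to 140 (cap) ; 370 left.
Route 20 takes 100 more to reach its cap of 110 ; 270 left.
Route 23: +60 to 80 (cap) ; 210 left.
Route 29: +180 to 190 (cap) ; 30 left.
Only 30 left; Route 22 takes them to reach 30.
Total = 130×80 + 180×140 + 140×110 + 110×30 + 120×190 + 30×20 + 210×90 = 96600.

96600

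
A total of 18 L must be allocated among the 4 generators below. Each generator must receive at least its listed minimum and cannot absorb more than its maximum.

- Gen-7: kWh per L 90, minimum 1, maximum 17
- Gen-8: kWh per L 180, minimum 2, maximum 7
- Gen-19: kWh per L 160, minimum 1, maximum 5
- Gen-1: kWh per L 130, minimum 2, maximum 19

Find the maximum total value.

Meeting every minimum uses 1+2+1+2 = 6 L, leaving 12.
Rank by kWh per L: Gen-8 180 > Gen-19 160 > Gen-1 130 > Gen-7 90.
Give Gen-8 5 more to hit its cap of 7 → 7 left.
Gen-19: +4 to 5 (cap) → 3 left.
Only 3 left; Gen-1 takes them to reach 5.
Total = 90×1 + 180×7 + 160×5 + 130×5 = 2800.

2800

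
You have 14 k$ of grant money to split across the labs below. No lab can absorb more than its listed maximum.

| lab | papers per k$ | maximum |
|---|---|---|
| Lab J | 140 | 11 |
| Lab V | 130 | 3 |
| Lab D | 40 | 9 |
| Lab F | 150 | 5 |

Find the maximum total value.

Order the labs by papers per k$: Lab F 150 > Lab J 140 > Lab V 130 > Lab D 40.
Give Lab F 5 to hit its cap of 5 — 9 left.
Lab J has room for 11 but only 9 remain, so it gets 9.
Total = 140×9 + 150×5 = 2010.

2010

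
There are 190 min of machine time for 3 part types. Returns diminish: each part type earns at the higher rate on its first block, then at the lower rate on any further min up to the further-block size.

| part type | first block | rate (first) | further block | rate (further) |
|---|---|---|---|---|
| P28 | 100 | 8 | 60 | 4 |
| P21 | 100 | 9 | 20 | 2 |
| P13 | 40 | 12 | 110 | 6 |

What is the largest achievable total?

1780

Treat each block as its own option and order by rate: P13/T1 12 > P21/T1 9 > P28/T1 8 > P13/T2 6 > P28/T2 4 > P21/T2 2.
Fill P13 T1 block (40 at 12) → 150 left.
P21 T1 at 9: fill all 100 → 50 left.
P28 T1 at 8: only 50 left, fill 50.
Total = 12×40 + 9×100 + 8×50 = 1780.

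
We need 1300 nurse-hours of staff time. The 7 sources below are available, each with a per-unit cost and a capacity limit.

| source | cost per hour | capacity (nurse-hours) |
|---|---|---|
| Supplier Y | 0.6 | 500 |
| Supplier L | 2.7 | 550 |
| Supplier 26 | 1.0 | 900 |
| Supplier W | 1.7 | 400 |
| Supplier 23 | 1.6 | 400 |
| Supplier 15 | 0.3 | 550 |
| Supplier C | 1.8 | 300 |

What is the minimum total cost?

Use sources in increasing cost order.
Supplier 15 at 0.3: take all 550 nurse-hours → 750 still needed.
Supplier Y at 0.6: take all 500 nurse-hours → 250 still needed.
Supplier 26 (1.0): take the remaining 250 → done.
Supplier 23, Supplier W, Supplier C, Supplier L: unused.
Cost = 550×0.3 + 500×0.6 + 250×1.0 = 715.

715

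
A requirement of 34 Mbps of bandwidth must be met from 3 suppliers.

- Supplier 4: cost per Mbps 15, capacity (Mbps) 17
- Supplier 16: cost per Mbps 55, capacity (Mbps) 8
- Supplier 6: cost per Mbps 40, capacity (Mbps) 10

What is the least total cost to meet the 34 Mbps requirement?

Cheapest first:
Supplier 4 (15): use full 17 → 17 Mbps to go.
Take 10 from Supplier 6 at 40 → need 7 more.
Take 7 from Supplier 16 at 55 to finish.
Cost = 17×15 + 10×40 + 7×55 = 1040.

1040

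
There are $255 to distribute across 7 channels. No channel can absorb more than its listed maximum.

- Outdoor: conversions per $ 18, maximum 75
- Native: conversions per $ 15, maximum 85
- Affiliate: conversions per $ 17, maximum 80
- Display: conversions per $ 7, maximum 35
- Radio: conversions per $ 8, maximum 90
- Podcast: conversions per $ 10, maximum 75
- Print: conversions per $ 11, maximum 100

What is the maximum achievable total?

Highest conversions per $ first: Outdoor 18 > Affiliate 17 > Native 15 > Print 11 > Podcast 10 > Radio 8 > Display 7.
Outdoor: +75 to 75 (cap) → 180 left.
Give Affiliate 80 to hit its cap of 80 → 100 left.
Native takes 85 to reach its cap of 85 → 15 left.
Only 15 left; Print takes them to reach 15.
Total = 18×75 + 15×85 + 17×80 + 11×15 = 4150.

4150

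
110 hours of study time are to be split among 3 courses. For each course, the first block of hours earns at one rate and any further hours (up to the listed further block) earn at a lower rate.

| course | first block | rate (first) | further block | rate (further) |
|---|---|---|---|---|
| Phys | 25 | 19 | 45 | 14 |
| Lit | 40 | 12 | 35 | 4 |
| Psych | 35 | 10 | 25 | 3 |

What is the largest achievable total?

Rank every tier by rate: Phys/first 19 > Phys/second 14 > Lit/first 12 > Psych/first 10 > Lit/second 4 > Psych/second 3.
Fill Phys first block (25 at 19) ; 85 left.
Phys second at 14: fill all 45 ; 40 left.
Lit/first (12): +40 ; 0 left.
Total = 19×25 + 14×45 + 12×40 = 1585.

1585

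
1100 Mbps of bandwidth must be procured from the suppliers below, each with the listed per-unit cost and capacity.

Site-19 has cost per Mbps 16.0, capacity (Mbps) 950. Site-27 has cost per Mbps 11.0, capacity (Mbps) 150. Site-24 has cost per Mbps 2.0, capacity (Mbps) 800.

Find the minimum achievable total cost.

5650

Fill from the cheapest supplier first.
Site-24 at 2.0: take all 800 Mbps ; 300 still needed.
Take 150 from Site-27 at 11.0 ; need 150 more.
Site-19 at 16.0: take 150 of its 950 ; requirement met.
Cost = 800×2.0 + 150×11.0 + 150×16.0 = 5650.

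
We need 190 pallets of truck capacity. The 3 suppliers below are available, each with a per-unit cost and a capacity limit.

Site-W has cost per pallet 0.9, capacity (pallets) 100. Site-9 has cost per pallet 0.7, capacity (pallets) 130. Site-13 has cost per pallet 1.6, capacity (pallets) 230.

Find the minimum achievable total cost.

145

Use suppliers in increasing cost order.
Site-9 (0.7): use full 130 → 60 pallets to go.
Site-W (0.9): take the remaining 60 → done.
Site-13: unused.
Cost = 130×0.7 + 60×0.9 = 145.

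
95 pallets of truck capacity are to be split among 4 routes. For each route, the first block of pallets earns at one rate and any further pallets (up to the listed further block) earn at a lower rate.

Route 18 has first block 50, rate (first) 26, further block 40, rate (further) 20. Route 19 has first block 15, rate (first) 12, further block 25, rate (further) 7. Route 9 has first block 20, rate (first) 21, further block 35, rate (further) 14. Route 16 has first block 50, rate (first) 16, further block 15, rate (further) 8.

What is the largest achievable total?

Treat each block as its own option and order by rate: Route 18/first 26 > Route 9/first 21 > Route 18/second 20 > Route 16/first 16 > Route 9/second 14 > Route 19/first 12 > Route 16/second 8 > Route 19/second 7.
Route 18/first (26): +50 → 45 left.
Route 9/first (21): +20 → 25 left.
Route 18/second: +25 of 40 at 20; pool empty.
Total = 26×50 + 21×20 + 20×25 = 2220.

2220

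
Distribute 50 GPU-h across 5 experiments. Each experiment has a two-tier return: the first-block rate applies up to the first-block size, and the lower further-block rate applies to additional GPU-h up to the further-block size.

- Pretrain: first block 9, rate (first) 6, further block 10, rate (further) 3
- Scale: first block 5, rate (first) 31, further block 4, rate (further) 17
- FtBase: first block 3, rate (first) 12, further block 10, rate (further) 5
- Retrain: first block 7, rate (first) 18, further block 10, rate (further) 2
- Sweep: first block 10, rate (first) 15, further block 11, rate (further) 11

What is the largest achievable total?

715

Rank every tier by rate: Scale/T1 31 > Retrain/T1 18 > Scale/T2 17 > Sweep/T1 15 > FtBase/T1 12 > Sweep/T2 11 > Pretrain/T1 6 > FtBase/T2 5 > Pretrain/T2 3 > Retrain/T2 2.
Fill Scale T1 block (5 at 31) — 45 left.
Retrain/T1 (18): +7 — 38 left.
Fill Scale T2 block (4 at 17) — 34 left.
Fill Sweep T1 block (10 at 15) — 24 left.
FtBase T1 at 12: fill all 3 — 21 left.
Fill Sweep T2 block (11 at 11) — 10 left.
Fill Pretrain T1 block (9 at 6) — 1 left.
FtBase/T2: +1 of 10 at 5; pool empty.
Total = 31×5 + 18×7 + 17×4 + 15×10 + 12×3 + 11×11 + 6×9 + 5×1 = 715.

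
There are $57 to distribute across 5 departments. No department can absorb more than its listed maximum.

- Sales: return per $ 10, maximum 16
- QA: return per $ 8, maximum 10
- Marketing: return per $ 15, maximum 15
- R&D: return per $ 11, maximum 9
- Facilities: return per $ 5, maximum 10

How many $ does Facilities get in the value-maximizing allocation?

7

Highest return per $ first: Marketing 15 > R&D 11 > Sales 10 > QA 8 > Facilities 5.
Marketing takes 15 to reach its cap of 15 → 42 left.
R&D: +9 to 9 (cap) → 33 left.
Sales takes 16 to reach its cap of 16 → 17 left.
QA: +10 to 10 (cap) → 7 left.
Facilities has room for 10 but only 7 remain, so it gets 7.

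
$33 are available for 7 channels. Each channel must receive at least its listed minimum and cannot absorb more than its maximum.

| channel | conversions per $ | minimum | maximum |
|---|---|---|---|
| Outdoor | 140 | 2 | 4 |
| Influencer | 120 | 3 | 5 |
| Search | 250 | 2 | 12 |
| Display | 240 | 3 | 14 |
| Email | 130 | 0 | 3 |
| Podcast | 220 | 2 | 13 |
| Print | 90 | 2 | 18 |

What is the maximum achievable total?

7140

Meeting every minimum uses 2+3+2+3+0+2+2 = 14 $, leaving 19.
Order the channels by conversions per $: Search 250 > Display 240 > Podcast 220 > Outdoor 140 > Email 130 > Influencer 120 > Print 90.
Search: +10 to 12 (cap) → 9 left.
Display: +9 (room for 11) → 12. Pool exhausted.
Total = 140×2 + 120×3 + 250×12 + 240×12 + 220×2 + 90×2 = 7140.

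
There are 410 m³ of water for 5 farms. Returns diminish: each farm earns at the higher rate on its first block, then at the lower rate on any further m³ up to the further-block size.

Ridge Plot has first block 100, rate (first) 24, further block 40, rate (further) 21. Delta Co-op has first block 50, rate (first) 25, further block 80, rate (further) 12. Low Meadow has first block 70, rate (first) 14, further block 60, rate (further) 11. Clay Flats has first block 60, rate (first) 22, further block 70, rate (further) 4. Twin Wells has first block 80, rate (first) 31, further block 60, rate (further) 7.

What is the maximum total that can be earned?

9390

Treat each block as its own option and order by rate: Twin Wells/tier1 31 > Delta Co-op/tier1 25 > Ridge Plot/tier1 24 > Clay Flats/tier1 22 > Ridge Plot/tier2 21 > Low Meadow/tier1 14 > Delta Co-op/tier2 12 > Low Meadow/tier2 11 > Twin Wells/tier2 7 > Clay Flats/tier2 4.
Twin Wells tier1 at 31: fill all 80 ; 330 left.
Fill Delta Co-op tier1 block (50 at 25) ; 280 left.
Fill Ridge Plot tier1 block (100 at 24) ; 180 left.
Fill Clay Flats tier1 block (60 at 22) ; 120 left.
Fill Ridge Plot tier2 block (40 at 21) ; 80 left.
Low Meadow tier1 at 14: fill all 70 ; 10 left.
Delta Co-op tier2 at 12: only 10 left, fill 10.
Total = 31×80 + 25×50 + 24×100 + 22×60 + 21×40 + 14×70 + 12×10 = 9390.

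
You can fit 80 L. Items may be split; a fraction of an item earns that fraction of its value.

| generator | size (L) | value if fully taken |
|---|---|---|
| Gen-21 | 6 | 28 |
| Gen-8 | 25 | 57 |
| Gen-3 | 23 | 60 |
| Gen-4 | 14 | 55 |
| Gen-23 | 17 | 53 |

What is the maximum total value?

241.6

Sort by value density: Gen-21 28/6≈4.67, Gen-4 55/14≈3.93, Gen-23 53/17≈3.12, Gen-3 60/23≈2.61, Gen-8 57/25≈2.28.
Take all of Gen-21 (6 L, value 28) ; 74 L left.
All 14 L of Gen-4 fit (value 55) ; 60 remain.
Gen-23: take in full, 17 L for value 53 ; 43 left.
Take all of Gen-3 (23 L, value 60) ; 20 L left.
20 L left: a 20/25 share of Gen-8 gives 57×20/25 = 45.6.
Total value = 241.6.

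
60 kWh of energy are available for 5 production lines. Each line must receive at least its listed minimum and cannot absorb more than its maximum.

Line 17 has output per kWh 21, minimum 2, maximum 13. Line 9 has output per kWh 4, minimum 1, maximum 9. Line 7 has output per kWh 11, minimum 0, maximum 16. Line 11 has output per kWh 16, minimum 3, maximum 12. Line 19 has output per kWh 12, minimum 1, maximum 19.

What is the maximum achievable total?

Meeting every minimum uses 2+1+0+3+1 = 7 kWh, leaving 53.
Highest output per kWh first: Line 17 21 > Line 11 16 > Line 19 12 > Line 7 11 > Line 9 4.
Line 17: +11 to 13 (cap) — 42 left.
Line 11: +9 to 12 (cap) — 33 left.
Line 19 takes 18 more to reach its cap of 19 — 15 left.
Line 7: +15 (room for 16) → 15. Pool exhausted.
Total = 21×13 + 4×1 + 11×15 + 16×12 + 12×19 = 862.

862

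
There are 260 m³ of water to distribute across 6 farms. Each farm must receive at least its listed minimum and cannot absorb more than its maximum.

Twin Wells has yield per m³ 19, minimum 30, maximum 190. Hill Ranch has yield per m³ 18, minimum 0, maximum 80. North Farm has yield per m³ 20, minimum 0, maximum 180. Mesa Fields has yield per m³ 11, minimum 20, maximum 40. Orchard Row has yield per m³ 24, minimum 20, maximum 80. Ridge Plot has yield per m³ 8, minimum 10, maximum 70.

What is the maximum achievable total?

Meeting every minimum uses 30+0+0+20+20+10 = 80 m³, leaving 180.
Highest yield per m³ first: Orchard Row 24 > North Farm 20 > Twin Wells 19 > Hill Ranch 18 > Mesa Fields 11 > Ridge Plot 8.
Orchard Row takes 60 more to reach its cap of 80 — 120 left.
North Farm: +120 (room for 180) → 120. Pool exhausted.
Total = 19×30 + 20×120 + 11×20 + 24×80 + 8×10 = 5190.

5190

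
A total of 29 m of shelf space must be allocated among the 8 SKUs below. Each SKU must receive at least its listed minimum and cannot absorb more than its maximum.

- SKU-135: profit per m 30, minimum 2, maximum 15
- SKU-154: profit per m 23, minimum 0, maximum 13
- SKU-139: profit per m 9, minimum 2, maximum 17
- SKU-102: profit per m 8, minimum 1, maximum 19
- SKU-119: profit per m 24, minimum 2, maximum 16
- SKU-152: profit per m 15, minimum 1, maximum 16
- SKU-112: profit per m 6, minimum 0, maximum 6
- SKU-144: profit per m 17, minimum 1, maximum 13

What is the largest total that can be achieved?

724

Meeting every minimum uses 2+0+2+1+2+1+0+1 = 9 m, leaving 20.
Rank by profit per m: SKU-135 30 > SKU-119 24 > SKU-154 23 > SKU-144 17 > SKU-152 15 > SKU-139 9 > SKU-102 8 > SKU-112 6.
SKU-135 takes 13 more to reach its cap of 15 ; 7 left.
Only 7 left; SKU-119 takes them to reach 9.
Total = 30×15 + 9×2 + 8×1 + 24×9 + 15×1 + 17×1 = 724.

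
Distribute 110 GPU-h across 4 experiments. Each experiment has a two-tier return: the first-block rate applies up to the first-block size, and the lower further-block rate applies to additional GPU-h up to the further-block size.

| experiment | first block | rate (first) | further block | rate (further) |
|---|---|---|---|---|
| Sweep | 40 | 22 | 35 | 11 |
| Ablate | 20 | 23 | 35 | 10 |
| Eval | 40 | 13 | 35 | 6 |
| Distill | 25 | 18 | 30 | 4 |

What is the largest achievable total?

2115

Order all 8 blocks by rate: Ablate/first 23 > Sweep/first 22 > Distill/first 18 > Eval/first 13 > Sweep/second 11 > Ablate/second 10 > Eval/second 6 > Distill/second 4.
Fill Ablate first block (20 at 23) → 90 left.
Sweep first at 22: fill all 40 → 50 left.
Fill Distill first block (25 at 18) → 25 left.
25 remain; put them into Eval first at 13.
Total = 23×20 + 22×40 + 18×25 + 13×25 = 2115.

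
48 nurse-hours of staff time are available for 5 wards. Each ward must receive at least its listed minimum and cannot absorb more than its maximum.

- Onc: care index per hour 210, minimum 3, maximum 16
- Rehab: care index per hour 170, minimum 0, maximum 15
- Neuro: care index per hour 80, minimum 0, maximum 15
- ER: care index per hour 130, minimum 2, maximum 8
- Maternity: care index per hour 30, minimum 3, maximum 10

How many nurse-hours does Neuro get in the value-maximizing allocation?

6

Meeting every minimum uses 3+0+0+2+3 = 8 nurse-hours, leaving 40.
Highest care index per hour first: Onc 210 > Rehab 170 > ER 130 > Neuro 80 > Maternity 30.
Give Onc 13 more to hit its cap of 16 — 27 left.
Give Rehab 15 more to hit its cap of 15 — 12 left.
Give ER 6 more to hit its cap of 8 — 6 left.
Neuro: +6 (room for 15) → 6. Pool exhausted.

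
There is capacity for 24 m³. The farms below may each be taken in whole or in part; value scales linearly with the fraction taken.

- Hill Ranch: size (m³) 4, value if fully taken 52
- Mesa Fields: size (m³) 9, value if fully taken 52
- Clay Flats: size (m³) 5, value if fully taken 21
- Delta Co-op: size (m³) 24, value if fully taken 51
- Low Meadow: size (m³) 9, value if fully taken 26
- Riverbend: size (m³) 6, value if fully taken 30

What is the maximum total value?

155

Best value per unit of size first: Hill Ranch 52/4≈13, Mesa Fields 52/9≈5.78, Riverbend 30/6≈5, Clay Flats 21/5≈4.2, Low Meadow 26/9≈2.89, Delta Co-op 51/24≈2.12.
Take all of Hill Ranch (4 m³, value 52) — 20 m³ left.
All 9 m³ of Mesa Fields fit (value 52) — 11 remain.
Riverbend: take in full, 6 m³ for value 30 — 5 left.
Clay Flats: take in full, 5 m³ for value 21 — 0 left.
Total value = 155.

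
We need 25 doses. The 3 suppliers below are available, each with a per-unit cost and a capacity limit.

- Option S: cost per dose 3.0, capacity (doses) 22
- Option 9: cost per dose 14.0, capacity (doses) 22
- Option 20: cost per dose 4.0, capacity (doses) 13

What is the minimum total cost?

Cheapest first:
Option S at 3.0: take all 22 doses → 3 still needed.
Take 3 from Option 20 at 4.0 to finish.
Option 9: unused.
Cost = 22×3.0 + 3×4.0 = 78.

78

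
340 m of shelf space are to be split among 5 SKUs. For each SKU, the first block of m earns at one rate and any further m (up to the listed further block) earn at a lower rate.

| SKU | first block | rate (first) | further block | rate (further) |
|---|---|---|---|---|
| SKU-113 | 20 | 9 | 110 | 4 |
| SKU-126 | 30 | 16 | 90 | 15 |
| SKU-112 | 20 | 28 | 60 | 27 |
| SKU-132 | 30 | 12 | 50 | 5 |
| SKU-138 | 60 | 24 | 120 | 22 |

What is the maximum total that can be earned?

7490

Rank every tier by rate: SKU-112/tier1 28 > SKU-112/tier2 27 > SKU-138/tier1 24 > SKU-138/tier2 22 > SKU-126/tier1 16 > SKU-126/tier2 15 > SKU-132/tier1 12 > SKU-113/tier1 9 > SKU-132/tier2 5 > SKU-113/tier2 4.
SKU-112 tier1 at 28: fill all 20 — 320 left.
SKU-112/tier2 (27): +60 — 260 left.
Fill SKU-138 tier1 block (60 at 24) — 200 left.
SKU-138 tier2 at 22: fill all 120 — 80 left.
Fill SKU-126 tier1 block (30 at 16) — 50 left.
50 remain; put them into SKU-126 tier2 at 15.
Total = 28×20 + 27×60 + 24×60 + 22×120 + 16×30 + 15×50 = 7490.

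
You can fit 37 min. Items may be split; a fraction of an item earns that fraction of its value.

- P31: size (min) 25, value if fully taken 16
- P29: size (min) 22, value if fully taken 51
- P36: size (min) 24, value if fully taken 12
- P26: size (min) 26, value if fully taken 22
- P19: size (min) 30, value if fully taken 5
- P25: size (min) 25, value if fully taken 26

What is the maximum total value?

Sort by value density: P29 51/22≈2.32, P25 26/25≈1.04, P26 22/26≈0.846, P31 16/25≈0.64, P36 12/24≈0.5, P19 5/30≈0.167.
Take all of P29 (22 min, value 51) — 15 min left.
Fill the last 15 min with part of P25: 15/25 of it earns 15.6.
Total value = 66.6.

66.6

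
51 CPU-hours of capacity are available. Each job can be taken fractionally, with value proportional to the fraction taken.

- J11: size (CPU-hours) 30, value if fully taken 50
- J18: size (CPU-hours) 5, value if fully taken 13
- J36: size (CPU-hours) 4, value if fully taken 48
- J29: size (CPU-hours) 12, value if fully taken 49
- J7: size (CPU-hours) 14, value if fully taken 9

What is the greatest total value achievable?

160

Sort by value density: J36 48/4≈12, J29 49/12≈4.08, J18 13/5≈2.6, J11 50/30≈1.67, J7 9/14≈0.643.
All 4 CPU-hours of J36 fit (value 48) → 47 remain.
J29: take in full, 12 CPU-hours for value 49 → 35 left.
Take all of J18 (5 CPU-hours, value 13) → 30 CPU-hours left.
Take all of J11 (30 CPU-hours, value 50) → 0 CPU-hours left.
Total value = 160.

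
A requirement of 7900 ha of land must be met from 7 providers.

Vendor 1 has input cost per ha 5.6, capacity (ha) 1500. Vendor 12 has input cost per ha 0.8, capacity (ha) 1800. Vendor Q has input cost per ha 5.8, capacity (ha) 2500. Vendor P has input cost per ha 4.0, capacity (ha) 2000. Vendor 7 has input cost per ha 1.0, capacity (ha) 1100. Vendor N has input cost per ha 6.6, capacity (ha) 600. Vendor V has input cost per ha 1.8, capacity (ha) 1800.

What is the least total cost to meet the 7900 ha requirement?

20500

Cheapest first:
Vendor 12 (0.8): use full 1800 → 6100 ha to go.
Vendor 7 (1.0): use full 1100 → 5000 ha to go.
Vendor V (1.8): use full 1800 → 3200 ha to go.
Vendor P at 4.0: take all 2000 ha → 1200 still needed.
Vendor 1 (5.6): take the remaining 1200 → done.
Vendor Q, Vendor N: unused.
Cost = 1800×0.8 + 1100×1.0 + 1800×1.8 + 2000×4.0 + 1200×5.6 = 20500.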